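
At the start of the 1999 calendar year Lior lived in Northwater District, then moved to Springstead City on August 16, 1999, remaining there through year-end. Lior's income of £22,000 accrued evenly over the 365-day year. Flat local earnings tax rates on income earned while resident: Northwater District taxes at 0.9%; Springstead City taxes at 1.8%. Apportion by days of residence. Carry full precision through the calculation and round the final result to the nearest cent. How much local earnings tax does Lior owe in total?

£272.86

Northwater District, January 1 – August 15, 1999: 227 days → £22,000 × 0.9% × 227/365 = £123.1397
Springstead City, August 16 – December 31, 1999: 138 days → £22,000 × 1.8% × 138/365 = £149.7205
Total = £272.8603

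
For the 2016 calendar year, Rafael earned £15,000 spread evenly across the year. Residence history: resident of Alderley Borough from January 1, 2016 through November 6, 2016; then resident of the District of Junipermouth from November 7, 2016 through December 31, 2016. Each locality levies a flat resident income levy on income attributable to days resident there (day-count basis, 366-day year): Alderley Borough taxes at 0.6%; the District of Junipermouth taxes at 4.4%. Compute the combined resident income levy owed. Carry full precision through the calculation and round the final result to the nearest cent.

Alderley Borough, January 1 – November 6, 2016: 311 days → £15,000 × 0.6% × 311/366 = £76.4754
The District of Junipermouth, November 7 – December 31, 2016: 55 days → £15,000 × 4.4% × 55/366 = £99.1803
Total = £175.6557

£175.66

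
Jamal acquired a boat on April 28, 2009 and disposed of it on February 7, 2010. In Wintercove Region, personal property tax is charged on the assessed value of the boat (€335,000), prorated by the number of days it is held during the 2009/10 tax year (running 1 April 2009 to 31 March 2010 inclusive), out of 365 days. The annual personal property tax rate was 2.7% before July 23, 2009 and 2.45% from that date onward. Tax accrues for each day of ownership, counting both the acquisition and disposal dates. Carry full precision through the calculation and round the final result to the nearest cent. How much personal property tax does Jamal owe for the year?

€6,628.41

April 28 – July 22, 2009: 86 days at 2.7% → €335,000 × 2.7% × 86/365 = €2,131.1507
July 23, 2009 – February 7, 2010: 200 days at 2.45% → €335,000 × 2.45% × 200/365 = €4,497.2603
Total = €6,628.4110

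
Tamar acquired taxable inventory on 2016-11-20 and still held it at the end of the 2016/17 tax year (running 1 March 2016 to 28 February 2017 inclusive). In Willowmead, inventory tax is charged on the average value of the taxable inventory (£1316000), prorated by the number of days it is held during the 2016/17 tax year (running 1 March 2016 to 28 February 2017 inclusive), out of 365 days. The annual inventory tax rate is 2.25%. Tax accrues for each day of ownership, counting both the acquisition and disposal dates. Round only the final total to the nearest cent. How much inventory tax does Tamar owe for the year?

£8193.45

Days held (2016-11-20 to 2017-02-28): 101 out of 365
Tax = £1316000 × 2.25% × 101/365 = £8193.4521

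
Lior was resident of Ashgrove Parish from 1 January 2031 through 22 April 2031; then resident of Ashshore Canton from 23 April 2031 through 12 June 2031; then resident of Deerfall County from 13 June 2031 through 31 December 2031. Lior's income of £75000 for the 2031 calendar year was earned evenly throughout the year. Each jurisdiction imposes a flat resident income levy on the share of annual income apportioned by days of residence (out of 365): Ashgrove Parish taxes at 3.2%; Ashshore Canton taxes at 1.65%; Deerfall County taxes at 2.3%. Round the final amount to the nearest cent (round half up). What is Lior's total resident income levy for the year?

£1864.01

Ashgrove Parish, 1 January – 22 April 2031: 112 days → £75000 × 3.2% × 112/365 = £736.4384
Ashshore Canton, 23 April – 12 June 2031: 51 days → £75000 × 1.65% × 51/365 = £172.9110
Deerfall County, 13 June – 31 December 2031: 202 days → £75000 × 2.3% × 202/365 = £954.6575
Total = £1864.0068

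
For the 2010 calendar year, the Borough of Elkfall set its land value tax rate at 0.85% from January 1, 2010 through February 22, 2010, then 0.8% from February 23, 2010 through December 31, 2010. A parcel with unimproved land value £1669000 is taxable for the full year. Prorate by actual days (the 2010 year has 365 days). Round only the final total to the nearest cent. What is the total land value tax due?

£13473.17

January 1 – February 22, 2010: 53 days at 0.85% → £1669000 × 0.85% × 53/365 = £2059.9575
February 23 – December 31, 2010: 312 days at 0.8% → £1669000 × 0.8% × 312/365 = £11413.2164
Total = £13473.1740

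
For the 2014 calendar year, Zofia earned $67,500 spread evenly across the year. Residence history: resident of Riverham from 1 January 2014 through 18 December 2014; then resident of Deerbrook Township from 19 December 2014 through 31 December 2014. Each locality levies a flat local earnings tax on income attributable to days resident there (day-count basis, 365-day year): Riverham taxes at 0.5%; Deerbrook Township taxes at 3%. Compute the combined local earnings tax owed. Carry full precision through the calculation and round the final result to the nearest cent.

Riverham, 1 January – 18 December 2014: 352 days → $67,500 × 0.5% × 352/365 = $325.4795
Deerbrook Township, 19 December – 31 December 2014: 13 days → $67,500 × 3% × 13/365 = $72.1233
Total = $397.6027

$397.60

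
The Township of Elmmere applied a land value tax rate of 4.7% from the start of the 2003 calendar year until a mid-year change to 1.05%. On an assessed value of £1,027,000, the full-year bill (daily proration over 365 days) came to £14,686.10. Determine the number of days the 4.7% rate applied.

Let d = days at the first rate; then 365 − d days at the second rate.
£1,027,000 × [4.7%·d + 1.05%·(365−d)] / 365 = £14,686.10
Solving gives d = 38, so the new rate took effect on 8 Feb 2003.

38 days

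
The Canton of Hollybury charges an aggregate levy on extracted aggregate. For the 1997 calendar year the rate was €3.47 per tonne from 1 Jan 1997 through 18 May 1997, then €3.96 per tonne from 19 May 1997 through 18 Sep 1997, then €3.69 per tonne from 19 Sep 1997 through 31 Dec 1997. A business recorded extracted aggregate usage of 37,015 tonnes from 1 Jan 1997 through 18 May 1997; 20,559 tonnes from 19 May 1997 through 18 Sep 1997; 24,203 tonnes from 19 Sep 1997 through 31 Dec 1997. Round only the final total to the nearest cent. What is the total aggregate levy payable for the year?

€299164.76

1 Jan – 18 May 1997: 37,015 tonnes at €3.47/tonne → €128442.05
19 May – 18 Sep 1997: 20,559 tonnes at €3.96/tonne → €81413.64
19 Sep – 31 Dec 1997: 24,203 tonnes at €3.69/tonne → €89309.07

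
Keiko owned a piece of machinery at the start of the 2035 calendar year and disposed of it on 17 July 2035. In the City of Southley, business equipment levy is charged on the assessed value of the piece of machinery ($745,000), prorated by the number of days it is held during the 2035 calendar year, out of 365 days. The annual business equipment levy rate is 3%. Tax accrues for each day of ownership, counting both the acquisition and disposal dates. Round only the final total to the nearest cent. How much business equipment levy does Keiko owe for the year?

$12,124.11

Days held (1 January – 17 July 2035): 198 out of 365
Tax = $745,000 × 3% × 198/365 = $12,124.1096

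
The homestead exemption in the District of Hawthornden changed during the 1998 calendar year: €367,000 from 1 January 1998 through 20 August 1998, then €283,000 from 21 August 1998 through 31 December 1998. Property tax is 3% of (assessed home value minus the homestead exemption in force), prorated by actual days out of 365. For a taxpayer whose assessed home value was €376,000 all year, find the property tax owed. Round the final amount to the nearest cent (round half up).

€1,188.25

1 January – 20 August 1998: 232 days, exemption €367,000 → (€376,000 − €367,000) × 3% × 232/365 = €171.6164
21 August – 31 December 1998: 133 days, exemption €283,000 → (€376,000 − €283,000) × 3% × 133/365 = €1,016.6301
Total = €1,188.2466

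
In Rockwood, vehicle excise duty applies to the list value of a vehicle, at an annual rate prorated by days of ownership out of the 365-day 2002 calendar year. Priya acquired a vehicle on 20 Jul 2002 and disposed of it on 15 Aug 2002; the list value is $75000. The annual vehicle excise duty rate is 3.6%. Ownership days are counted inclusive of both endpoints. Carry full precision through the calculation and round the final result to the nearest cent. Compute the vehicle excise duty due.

Days held (20 Jul – 15 Aug 2002): 27 out of 365
Tax = $75000 × 3.6% × 27/365 = $199.7260

$199.73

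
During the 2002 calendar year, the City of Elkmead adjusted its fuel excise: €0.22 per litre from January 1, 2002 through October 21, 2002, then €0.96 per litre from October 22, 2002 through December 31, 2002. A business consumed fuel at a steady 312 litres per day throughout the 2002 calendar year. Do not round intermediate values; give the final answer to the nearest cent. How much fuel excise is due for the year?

€41446.08

January 1 – October 21, 2002: 294 days × 312 litres/day = 91,728 litres at €0.22/litre → €20180.16
October 22 – December 31, 2002: 71 days × 312 litres/day = 22,152 litres at €0.96/litre → €21265.92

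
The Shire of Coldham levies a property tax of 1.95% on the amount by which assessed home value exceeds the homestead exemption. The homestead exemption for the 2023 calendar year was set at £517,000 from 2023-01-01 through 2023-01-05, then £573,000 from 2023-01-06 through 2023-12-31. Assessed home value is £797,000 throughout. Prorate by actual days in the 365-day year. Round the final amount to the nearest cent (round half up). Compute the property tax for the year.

£4,382.96

2023-01-01 to 2023-01-05: 5 days, exemption £517,000 → (£797,000 − £517,000) × 1.95% × 5/365 = £74.7945
2023-01-06 to 2023-12-31: 360 days, exemption £573,000 → (£797,000 − £573,000) × 1.95% × 360/365 = £4,308.1644
Total = £4,382.9589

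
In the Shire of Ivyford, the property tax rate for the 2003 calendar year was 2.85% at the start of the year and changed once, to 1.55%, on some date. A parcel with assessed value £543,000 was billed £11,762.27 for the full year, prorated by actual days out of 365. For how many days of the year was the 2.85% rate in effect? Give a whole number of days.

Let d = days at the first rate; then 365 − d days at the second rate.
£543,000 × [2.85%·d + 1.55%·(365−d)] / 365 = £11,762.27
Solving gives d = 173, so the new rate took effect on 23 June 2003.

173 days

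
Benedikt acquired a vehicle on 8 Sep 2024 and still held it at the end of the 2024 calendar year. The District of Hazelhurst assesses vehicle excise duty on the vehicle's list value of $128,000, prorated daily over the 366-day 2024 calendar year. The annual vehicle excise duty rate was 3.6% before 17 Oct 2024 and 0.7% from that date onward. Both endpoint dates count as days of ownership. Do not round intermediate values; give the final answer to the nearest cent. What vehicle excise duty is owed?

8 Sep – 16 Oct 2024: 39 days at 3.6% → $128,000 × 3.6% × 39/366 = $491.0164
17 Oct – 31 Dec 2024: 76 days at 0.7% → $128,000 × 0.7% × 76/366 = $186.0546
Total = $677.0710

$677.07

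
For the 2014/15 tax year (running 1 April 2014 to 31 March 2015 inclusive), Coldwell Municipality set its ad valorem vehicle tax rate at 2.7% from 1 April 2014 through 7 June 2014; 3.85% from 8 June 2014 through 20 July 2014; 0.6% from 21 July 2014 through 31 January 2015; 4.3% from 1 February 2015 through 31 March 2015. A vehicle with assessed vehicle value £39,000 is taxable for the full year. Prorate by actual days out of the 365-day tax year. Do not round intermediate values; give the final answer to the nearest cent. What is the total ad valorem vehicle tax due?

£769.15

1 April – 7 June 2014: 68 days at 2.7% → £39,000 × 2.7% × 68/365 = £196.1753
8 June – 20 July 2014: 43 days at 3.85% → £39,000 × 3.85% × 43/365 = £176.8890
21 July 2014 – 31 January 2015: 195 days at 0.6% → £39,000 × 0.6% × 195/365 = £125.0137
1 February – 31 March 2015: 59 days at 4.3% → £39,000 × 4.3% × 59/365 = £271.0767
Total = £769.1548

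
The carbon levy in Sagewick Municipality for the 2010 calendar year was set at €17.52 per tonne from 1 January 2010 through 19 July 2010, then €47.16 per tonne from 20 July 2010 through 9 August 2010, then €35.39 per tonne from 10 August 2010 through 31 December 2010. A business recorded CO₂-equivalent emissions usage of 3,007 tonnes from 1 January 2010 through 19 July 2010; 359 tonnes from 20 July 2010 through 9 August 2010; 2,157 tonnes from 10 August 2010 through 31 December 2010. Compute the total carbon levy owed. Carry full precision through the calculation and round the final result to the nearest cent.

€145,949.31

1 January – 19 July 2010: 3,007 tonnes at €17.52/tonne → €52,682.64
20 July – 9 August 2010: 359 tonnes at €47.16/tonne → €16,930.44
10 August – 31 December 2010: 2,157 tonnes at €35.39/tonne → €76,336.23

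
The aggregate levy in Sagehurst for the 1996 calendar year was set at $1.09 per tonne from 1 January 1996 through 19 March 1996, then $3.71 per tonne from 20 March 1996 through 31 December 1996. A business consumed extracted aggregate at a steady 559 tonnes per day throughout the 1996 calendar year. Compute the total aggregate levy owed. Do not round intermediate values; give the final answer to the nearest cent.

$643341.92

1 January – 19 March 1996: 79 days × 559 tonnes/day = 44,161 tonnes at $1.09/tonne → $48135.49
20 March – 31 December 1996: 287 days × 559 tonnes/day = 160,433 tonnes at $3.71/tonne → $595206.43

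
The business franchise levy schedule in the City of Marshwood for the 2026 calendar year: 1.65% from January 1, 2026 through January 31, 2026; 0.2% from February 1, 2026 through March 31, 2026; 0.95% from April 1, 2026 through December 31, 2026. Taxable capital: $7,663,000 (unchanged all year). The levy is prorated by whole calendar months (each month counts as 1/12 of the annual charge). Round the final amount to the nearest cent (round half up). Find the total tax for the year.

$67,689.83

January 1 – January 31, 2026: 1 month at 1.65% → $7,663,000 × 1.65% × 1/12 = $10,536.6250
February 1 – March 31, 2026: 2 months at 0.2% → $7,663,000 × 0.2% × 2/12 = $2,554.3333
April 1 – December 31, 2026: 9 months at 0.95% → $7,663,000 × 0.95% × 9/12 = $54,598.8750
Total = $67,689.8333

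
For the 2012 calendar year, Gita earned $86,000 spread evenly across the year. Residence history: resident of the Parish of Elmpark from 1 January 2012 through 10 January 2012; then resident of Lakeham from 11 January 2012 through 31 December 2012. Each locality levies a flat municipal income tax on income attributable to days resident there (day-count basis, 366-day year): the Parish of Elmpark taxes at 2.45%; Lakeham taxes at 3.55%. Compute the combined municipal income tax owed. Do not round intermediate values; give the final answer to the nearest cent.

$3,027.15

The Parish of Elmpark, 1 January – 10 January 2012: 10 days → $86,000 × 2.45% × 10/366 = $57.5683
Lakeham, 11 January – 31 December 2012: 356 days → $86,000 × 3.55% × 356/366 = $2,969.5847
Total = $3,027.1530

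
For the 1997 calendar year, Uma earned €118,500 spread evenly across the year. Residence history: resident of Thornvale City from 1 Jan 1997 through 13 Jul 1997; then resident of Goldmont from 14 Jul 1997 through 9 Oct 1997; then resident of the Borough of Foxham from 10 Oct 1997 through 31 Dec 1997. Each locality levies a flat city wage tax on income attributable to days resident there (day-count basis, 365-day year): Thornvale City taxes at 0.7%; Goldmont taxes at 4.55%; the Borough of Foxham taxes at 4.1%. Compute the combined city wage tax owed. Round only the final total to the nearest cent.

Thornvale City, 1 Jan – 13 Jul 1997: 194 days → €118,500 × 0.7% × 194/365 = €440.8849
Goldmont, 14 Jul – 9 Oct 1997: 88 days → €118,500 × 4.55% × 88/365 = €1,299.9288
The Borough of Foxham, 10 Oct – 31 Dec 1997: 83 days → €118,500 × 4.1% × 83/365 = €1,104.8096
Total = €2,845.6233

€2,845.62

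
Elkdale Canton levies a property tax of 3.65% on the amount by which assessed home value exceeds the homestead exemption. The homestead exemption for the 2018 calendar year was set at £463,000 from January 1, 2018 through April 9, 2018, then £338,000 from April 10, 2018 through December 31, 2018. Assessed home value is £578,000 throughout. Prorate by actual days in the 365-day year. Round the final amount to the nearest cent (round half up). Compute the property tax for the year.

£7,522.50

January 1 – April 9, 2018: 99 days, exemption £463,000 → (£578,000 − £463,000) × 3.65% × 99/365 = £1,138.5000
April 10 – December 31, 2018: 266 days, exemption £338,000 → (£578,000 − £338,000) × 3.65% × 266/365 = £6,384.0000
Total = £7,522.5000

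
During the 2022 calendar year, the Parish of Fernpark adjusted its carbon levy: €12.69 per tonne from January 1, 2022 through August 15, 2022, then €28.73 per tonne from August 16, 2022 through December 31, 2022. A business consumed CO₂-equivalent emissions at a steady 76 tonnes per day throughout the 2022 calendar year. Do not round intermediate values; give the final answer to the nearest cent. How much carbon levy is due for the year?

€520,248.12

January 1 – August 15, 2022: 227 days × 76 tonnes/day = 17,252 tonnes at €12.69/tonne → €218,927.88
August 16 – December 31, 2022: 138 days × 76 tonnes/day = 10,488 tonnes at €28.73/tonne → €301,320.24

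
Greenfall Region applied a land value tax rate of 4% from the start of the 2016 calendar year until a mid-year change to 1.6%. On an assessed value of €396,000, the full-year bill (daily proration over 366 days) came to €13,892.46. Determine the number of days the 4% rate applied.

Let d = days at the first rate; then 366 − d days at the second rate.
€396,000 × [4%·d + 1.6%·(366−d)] / 366 = €13,892.46
Solving gives d = 291, so the new rate took effect on October 18, 2016.

291 days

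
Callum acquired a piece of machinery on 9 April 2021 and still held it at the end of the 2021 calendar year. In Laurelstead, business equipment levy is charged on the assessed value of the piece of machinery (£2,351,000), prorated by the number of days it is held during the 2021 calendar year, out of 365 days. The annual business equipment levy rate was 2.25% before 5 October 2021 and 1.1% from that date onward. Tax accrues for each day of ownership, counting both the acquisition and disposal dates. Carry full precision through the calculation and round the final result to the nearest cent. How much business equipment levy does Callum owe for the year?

£32,176.49

9 April – 4 October 2021: 179 days at 2.25% → £2,351,000 × 2.25% × 179/365 = £25,941.5137
5 October – 31 December 2021: 88 days at 1.1% → £2,351,000 × 1.1% × 88/365 = £6,234.9808
Total = £32,176.4945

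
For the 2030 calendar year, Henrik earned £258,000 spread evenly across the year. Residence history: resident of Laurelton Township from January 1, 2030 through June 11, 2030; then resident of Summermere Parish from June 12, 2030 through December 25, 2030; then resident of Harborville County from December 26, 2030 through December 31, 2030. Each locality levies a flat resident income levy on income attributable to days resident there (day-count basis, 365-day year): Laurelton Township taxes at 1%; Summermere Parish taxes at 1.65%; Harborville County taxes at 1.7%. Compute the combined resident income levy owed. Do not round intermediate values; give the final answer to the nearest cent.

£3,514.81

Laurelton Township, January 1 – June 11, 2030: 162 days → £258,000 × 1% × 162/365 = £1,145.0959
Summermere Parish, June 12 – December 25, 2030: 197 days → £258,000 × 1.65% × 197/365 = £2,297.6137
Harborville County, December 26 – December 31, 2030: 6 days → £258,000 × 1.7% × 6/365 = £72.0986
Total = £3,514.8082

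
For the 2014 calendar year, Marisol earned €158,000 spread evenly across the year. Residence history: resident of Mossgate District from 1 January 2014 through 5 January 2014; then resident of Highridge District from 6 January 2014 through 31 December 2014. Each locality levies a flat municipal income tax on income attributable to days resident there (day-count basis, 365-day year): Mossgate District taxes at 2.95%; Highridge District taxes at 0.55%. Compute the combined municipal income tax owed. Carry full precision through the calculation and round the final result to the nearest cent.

€920.95

Mossgate District, 1 January – 5 January 2014: 5 days → €158,000 × 2.95% × 5/365 = €63.8493
Highridge District, 6 January – 31 December 2014: 360 days → €158,000 × 0.55% × 360/365 = €857.0959
Total = €920.9452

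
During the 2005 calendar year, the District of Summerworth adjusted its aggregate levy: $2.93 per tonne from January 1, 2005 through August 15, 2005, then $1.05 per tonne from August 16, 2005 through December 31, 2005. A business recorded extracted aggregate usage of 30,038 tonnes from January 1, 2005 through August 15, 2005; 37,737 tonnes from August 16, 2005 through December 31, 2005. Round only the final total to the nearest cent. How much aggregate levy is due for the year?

$127,635.19

January 1 – August 15, 2005: 30,038 tonnes at $2.93/tonne → $88,011.34
August 16 – December 31, 2005: 37,737 tonnes at $1.05/tonne → $39,623.85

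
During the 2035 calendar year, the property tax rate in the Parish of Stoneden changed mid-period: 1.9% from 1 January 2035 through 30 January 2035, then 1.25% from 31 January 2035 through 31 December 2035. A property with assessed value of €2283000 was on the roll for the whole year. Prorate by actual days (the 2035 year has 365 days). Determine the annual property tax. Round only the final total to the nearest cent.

€29757.18

1 January – 30 January 2035: 30 days at 1.9% → €2283000 × 1.9% × 30/365 = €3565.2329
31 January – 31 December 2035: 335 days at 1.25% → €2283000 × 1.25% × 335/365 = €26191.9521
Total = €29757.1849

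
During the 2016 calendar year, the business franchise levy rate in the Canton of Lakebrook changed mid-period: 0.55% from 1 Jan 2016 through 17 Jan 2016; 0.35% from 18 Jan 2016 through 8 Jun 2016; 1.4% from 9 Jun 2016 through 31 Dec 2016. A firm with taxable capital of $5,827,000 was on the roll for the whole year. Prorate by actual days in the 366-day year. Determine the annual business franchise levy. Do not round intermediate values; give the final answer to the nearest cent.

1 Jan – 17 Jan 2016: 17 days at 0.55% → $5,827,000 × 0.55% × 17/366 = $1,488.5915
18 Jan – 8 Jun 2016: 143 days at 0.35% → $5,827,000 × 0.35% × 143/366 = $7,968.3429
9 Jun – 31 Dec 2016: 206 days at 1.4% → $5,827,000 × 1.4% × 206/366 = $45,915.4863
Total = $55,372.4208

$55,372.42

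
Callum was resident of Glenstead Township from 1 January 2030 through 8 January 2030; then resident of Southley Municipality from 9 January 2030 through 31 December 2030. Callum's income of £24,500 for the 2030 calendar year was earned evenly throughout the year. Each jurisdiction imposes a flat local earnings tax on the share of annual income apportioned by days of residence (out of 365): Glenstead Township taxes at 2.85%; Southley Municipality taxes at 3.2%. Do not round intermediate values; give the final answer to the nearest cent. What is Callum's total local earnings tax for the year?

Glenstead Township, 1 January – 8 January 2030: 8 days → £24,500 × 2.85% × 8/365 = £15.3041
Southley Municipality, 9 January – 31 December 2030: 357 days → £24,500 × 3.2% × 357/365 = £766.8164
Total = £782.1205

£782.12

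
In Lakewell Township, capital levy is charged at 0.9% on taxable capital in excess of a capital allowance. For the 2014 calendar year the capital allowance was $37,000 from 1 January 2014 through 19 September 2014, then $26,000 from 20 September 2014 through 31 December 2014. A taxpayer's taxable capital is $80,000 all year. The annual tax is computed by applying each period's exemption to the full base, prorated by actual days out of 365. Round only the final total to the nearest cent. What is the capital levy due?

$414.94

1 January – 19 September 2014: 262 days, exemption $37,000 → ($80,000 − $37,000) × 0.9% × 262/365 = $277.7918
20 September – 31 December 2014: 103 days, exemption $26,000 → ($80,000 − $26,000) × 0.9% × 103/365 = $137.1452
Total = $414.9370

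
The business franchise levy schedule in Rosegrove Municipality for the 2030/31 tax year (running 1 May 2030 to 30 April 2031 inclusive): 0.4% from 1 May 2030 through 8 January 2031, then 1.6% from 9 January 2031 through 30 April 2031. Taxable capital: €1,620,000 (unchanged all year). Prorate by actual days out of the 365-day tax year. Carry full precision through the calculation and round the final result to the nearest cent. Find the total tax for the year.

€12,445.15

1 May 2030 – 8 January 2031: 253 days at 0.4% → €1,620,000 × 0.4% × 253/365 = €4,491.6164
9 January – 30 April 2031: 112 days at 1.6% → €1,620,000 × 1.6% × 112/365 = €7,953.5342
Total = €12,445.1507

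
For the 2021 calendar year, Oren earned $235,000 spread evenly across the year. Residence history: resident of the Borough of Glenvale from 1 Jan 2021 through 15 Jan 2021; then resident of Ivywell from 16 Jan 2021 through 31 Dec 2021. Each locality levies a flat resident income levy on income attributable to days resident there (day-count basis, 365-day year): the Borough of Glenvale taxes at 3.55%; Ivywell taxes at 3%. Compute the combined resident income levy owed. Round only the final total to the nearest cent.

$7,103.12

The Borough of Glenvale, 1 Jan – 15 Jan 2021: 15 days → $235,000 × 3.55% × 15/365 = $342.8425
Ivywell, 16 Jan – 31 Dec 2021: 350 days → $235,000 × 3% × 350/365 = $6,760.2740
Total = $7,103.1164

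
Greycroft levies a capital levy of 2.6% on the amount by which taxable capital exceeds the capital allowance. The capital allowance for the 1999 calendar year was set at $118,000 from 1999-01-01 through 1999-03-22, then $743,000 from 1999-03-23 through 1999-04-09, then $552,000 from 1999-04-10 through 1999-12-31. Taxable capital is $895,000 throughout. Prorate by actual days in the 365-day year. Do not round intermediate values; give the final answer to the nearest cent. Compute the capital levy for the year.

1999-01-01 to 1999-03-22: 81 days, exemption $118,000 → ($895,000 − $118,000) × 2.6% × 81/365 = $4,483.1836
1999-03-23 to 1999-04-09: 18 days, exemption $743,000 → ($895,000 − $743,000) × 2.6% × 18/365 = $194.8932
1999-04-10 to 1999-12-31: 266 days, exemption $552,000 → ($895,000 − $552,000) × 2.6% × 266/365 = $6,499.1452
Total = $11,177.2219

$11,177.22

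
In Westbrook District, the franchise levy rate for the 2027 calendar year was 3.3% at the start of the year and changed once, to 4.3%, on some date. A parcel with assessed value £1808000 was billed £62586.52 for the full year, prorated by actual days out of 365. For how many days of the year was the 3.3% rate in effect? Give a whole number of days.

Let d = days at the first rate; then 365 − d days at the second rate.
£1808000 × [3.3%·d + 4.3%·(365−d)] / 365 = £62586.52
Solving gives d = 306, so the new rate took effect on November 3, 2027.

306 days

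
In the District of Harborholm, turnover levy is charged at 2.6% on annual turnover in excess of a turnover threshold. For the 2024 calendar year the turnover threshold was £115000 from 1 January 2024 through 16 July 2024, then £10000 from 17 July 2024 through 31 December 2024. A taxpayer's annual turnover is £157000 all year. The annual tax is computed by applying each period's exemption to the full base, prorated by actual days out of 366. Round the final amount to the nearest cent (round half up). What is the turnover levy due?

1 January – 16 July 2024: 198 days, exemption £115000 → (£157000 − £115000) × 2.6% × 198/366 = £590.7541
17 July – 31 December 2024: 168 days, exemption £10000 → (£157000 − £10000) × 2.6% × 168/366 = £1754.3607
Total = £2345.1148

£2345.11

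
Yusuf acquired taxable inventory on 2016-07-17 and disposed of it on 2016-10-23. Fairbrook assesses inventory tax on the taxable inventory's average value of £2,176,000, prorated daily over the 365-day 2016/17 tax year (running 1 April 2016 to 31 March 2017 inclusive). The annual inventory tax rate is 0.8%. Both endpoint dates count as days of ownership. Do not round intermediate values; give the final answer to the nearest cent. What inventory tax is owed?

Days held (2016-07-17 to 2016-10-23): 99 out of 365
Tax = £2,176,000 × 0.8% × 99/365 = £4,721.6219

£4,721.62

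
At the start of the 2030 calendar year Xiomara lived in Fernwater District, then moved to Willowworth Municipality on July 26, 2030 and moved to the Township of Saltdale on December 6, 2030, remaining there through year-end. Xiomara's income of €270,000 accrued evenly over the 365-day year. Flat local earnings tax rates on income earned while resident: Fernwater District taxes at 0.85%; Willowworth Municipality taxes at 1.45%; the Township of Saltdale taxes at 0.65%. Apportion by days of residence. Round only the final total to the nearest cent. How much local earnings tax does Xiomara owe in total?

€2,846.84

Fernwater District, January 1 – July 25, 2030: 206 days → €270,000 × 0.85% × 206/365 = €1,295.2603
Willowworth Municipality, July 26 – December 5, 2030: 133 days → €270,000 × 1.45% × 133/365 = €1,426.5616
The Township of Saltdale, December 6 – December 31, 2030: 26 days → €270,000 × 0.65% × 26/365 = €125.0137
Total = €2,846.8356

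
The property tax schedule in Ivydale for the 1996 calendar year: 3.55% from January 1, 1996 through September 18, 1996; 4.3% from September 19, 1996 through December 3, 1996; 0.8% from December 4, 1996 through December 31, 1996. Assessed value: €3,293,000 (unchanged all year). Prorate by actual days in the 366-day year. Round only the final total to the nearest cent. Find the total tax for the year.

January 1 – September 18, 1996: 262 days at 3.55% → €3,293,000 × 3.55% × 262/366 = €83,683.5874
September 19 – December 3, 1996: 76 days at 4.3% → €3,293,000 × 4.3% × 76/366 = €29,403.0710
December 4 – December 31, 1996: 28 days at 0.8% → €3,293,000 × 0.8% × 28/366 = €2,015.3880
Total = €115,102.0464

€115,102.05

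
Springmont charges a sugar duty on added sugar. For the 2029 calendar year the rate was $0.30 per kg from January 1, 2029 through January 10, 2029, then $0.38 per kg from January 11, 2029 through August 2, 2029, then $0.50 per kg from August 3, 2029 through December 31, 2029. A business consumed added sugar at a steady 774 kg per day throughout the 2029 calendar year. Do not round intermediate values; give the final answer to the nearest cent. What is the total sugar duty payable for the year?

January 1 – January 10, 2029: 10 days × 774 kg/day = 7,740 kg at $0.30/kg → $2322.00
January 11 – August 2, 2029: 204 days × 774 kg/day = 157,896 kg at $0.38/kg → $60000.48
August 3 – December 31, 2029: 151 days × 774 kg/day = 116,874 kg at $0.50/kg → $58437.00

$120759.48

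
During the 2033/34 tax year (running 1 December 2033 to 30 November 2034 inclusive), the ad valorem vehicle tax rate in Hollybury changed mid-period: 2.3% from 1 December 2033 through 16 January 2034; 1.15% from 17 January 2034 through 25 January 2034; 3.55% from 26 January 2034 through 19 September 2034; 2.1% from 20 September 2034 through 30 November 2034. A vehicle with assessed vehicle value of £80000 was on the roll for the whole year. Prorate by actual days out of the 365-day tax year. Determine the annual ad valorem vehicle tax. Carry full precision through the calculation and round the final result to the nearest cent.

£2435.07

1 December 2033 – 16 January 2034: 47 days at 2.3% → £80000 × 2.3% × 47/365 = £236.9315
17 January – 25 January 2034: 9 days at 1.15% → £80000 × 1.15% × 9/365 = £22.6849
26 January – 19 September 2034: 237 days at 3.55% → £80000 × 3.55% × 237/365 = £1844.0548
20 September – 30 November 2034: 72 days at 2.1% → £80000 × 2.1% × 72/365 = £331.3973
Total = £2435.0685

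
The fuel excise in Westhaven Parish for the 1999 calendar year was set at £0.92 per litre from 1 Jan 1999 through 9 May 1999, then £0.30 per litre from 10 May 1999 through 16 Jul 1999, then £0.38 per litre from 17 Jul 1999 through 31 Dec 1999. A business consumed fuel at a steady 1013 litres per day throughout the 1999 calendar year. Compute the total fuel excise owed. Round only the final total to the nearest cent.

1 Jan – 9 May 1999: 129 days × 1013 litres/day = 130,677 litres at £0.92/litre → £120,222.84
10 May – 16 Jul 1999: 68 days × 1013 litres/day = 68,884 litres at £0.30/litre → £20,665.20
17 Jul – 31 Dec 1999: 168 days × 1013 litres/day = 170,184 litres at £0.38/litre → £64,669.92

£205,557.96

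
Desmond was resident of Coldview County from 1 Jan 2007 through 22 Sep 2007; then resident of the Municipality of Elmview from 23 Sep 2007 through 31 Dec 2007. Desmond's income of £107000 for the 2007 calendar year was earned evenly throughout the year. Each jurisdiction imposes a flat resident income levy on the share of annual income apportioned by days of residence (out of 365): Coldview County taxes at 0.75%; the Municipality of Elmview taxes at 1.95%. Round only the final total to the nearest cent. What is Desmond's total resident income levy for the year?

Coldview County, 1 Jan – 22 Sep 2007: 265 days → £107000 × 0.75% × 265/365 = £582.6370
The Municipality of Elmview, 23 Sep – 31 Dec 2007: 100 days → £107000 × 1.95% × 100/365 = £571.6438
Total = £1154.2808

£1154.28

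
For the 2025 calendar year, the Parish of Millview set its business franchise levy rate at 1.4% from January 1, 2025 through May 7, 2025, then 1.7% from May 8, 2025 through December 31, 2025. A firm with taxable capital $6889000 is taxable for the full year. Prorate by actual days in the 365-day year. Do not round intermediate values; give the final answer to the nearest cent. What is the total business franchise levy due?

January 1 – May 7, 2025: 127 days at 1.4% → $6889000 × 1.4% × 127/365 = $33557.9233
May 8 – December 31, 2025: 238 days at 1.7% → $6889000 × 1.7% × 238/365 = $76364.0932
Total = $109922.0164

$109922.02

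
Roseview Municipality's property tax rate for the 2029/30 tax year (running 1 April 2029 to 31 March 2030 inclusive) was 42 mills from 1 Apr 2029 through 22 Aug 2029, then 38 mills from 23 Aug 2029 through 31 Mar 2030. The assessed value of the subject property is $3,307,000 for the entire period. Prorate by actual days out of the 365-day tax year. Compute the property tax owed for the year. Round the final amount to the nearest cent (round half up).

$130,884.72

1 Apr – 22 Aug 2029: 144 days at 42 mills → $3,307,000 × 4.2% × 144/365 = $54,796.5370
23 Aug 2029 – 31 Mar 2030: 221 days at 38 mills → $3,307,000 × 3.8% × 221/365 = $76,088.1808
Total = $130,884.7178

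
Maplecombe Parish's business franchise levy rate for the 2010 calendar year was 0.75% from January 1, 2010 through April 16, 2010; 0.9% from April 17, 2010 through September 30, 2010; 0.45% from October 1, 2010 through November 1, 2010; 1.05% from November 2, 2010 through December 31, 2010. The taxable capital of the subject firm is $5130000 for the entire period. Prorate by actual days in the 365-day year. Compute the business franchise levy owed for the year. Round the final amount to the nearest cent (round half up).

January 1 – April 16, 2010: 106 days at 0.75% → $5130000 × 0.75% × 106/365 = $11173.5616
April 17 – September 30, 2010: 167 days at 0.9% → $5130000 × 0.9% × 167/365 = $21124.3562
October 1 – November 1, 2010: 32 days at 0.45% → $5130000 × 0.45% × 32/365 = $2023.8904
November 2 – December 31, 2010: 60 days at 1.05% → $5130000 × 1.05% × 60/365 = $8854.5205
Total = $43176.3288

$43176.33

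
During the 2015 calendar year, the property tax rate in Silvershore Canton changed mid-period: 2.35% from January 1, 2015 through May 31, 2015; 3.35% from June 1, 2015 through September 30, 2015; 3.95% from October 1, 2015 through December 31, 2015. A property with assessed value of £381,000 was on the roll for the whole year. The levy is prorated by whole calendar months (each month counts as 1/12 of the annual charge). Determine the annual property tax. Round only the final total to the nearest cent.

January 1 – May 31, 2015: 5 months at 2.35% → £381,000 × 2.35% × 5/12 = £3,730.6250
June 1 – September 30, 2015: 4 months at 3.35% → £381,000 × 3.35% × 4/12 = £4,254.5000
October 1 – December 31, 2015: 3 months at 3.95% → £381,000 × 3.95% × 3/12 = £3,762.3750
Total = £11,747.5000

£11,747.50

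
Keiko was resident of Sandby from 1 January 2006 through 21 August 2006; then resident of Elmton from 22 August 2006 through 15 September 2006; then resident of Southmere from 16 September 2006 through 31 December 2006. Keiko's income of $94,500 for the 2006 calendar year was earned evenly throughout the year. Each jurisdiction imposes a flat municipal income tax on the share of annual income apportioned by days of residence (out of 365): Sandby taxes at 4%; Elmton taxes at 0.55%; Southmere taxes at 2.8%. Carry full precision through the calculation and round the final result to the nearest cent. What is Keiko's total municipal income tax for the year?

Sandby, 1 January – 21 August 2006: 233 days → $94,500 × 4% × 233/365 = $2,412.9863
Elmton, 22 August – 15 September 2006: 25 days → $94,500 × 0.55% × 25/365 = $35.5993
Southmere, 16 September – 31 December 2006: 107 days → $94,500 × 2.8% × 107/365 = $775.6767
Total = $3,224.2623

$3,224.26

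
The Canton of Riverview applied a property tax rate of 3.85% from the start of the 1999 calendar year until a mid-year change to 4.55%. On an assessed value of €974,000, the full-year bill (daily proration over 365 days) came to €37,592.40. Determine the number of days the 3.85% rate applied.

360 days

Let d = days at the first rate; then 365 − d days at the second rate.
€974,000 × [3.85%·d + 4.55%·(365−d)] / 365 = €37,592.40
Solving gives d = 360, so the new rate took effect on 27 December 1999.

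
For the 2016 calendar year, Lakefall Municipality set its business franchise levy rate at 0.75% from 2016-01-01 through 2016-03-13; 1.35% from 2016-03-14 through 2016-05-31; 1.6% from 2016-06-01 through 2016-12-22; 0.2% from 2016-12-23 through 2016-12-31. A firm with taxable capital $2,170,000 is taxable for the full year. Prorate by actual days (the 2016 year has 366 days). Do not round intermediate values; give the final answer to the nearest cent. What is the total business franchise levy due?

2016-01-01 to 2016-03-13: 73 days at 0.75% → $2,170,000 × 0.75% × 73/366 = $3,246.1066
2016-03-14 to 2016-05-31: 79 days at 1.35% → $2,170,000 × 1.35% × 79/366 = $6,323.2377
2016-06-01 to 2016-12-22: 205 days at 1.6% → $2,170,000 × 1.6% × 205/366 = $19,446.9945
2016-12-23 to 2016-12-31: 9 days at 0.2% → $2,170,000 × 0.2% × 9/366 = $106.7213
Total = $29,123.0601

$29,123.06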